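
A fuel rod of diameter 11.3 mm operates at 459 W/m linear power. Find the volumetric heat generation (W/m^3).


r = D / 2 / 1000 = 11.3 / 2 / 1000 = 0.00565 m
q''' = q' / (pi * r^2)
q''' = 459 / (pi * 0.00565^2)
q''' = 4.5768e+06 W/m^3

4.5768e+06


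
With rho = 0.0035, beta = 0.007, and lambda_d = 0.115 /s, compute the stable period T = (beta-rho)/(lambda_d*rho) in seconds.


T = (beta - rho) / (lambda_d * rho)
T = (0.007 - 0.0035) / (0.115 * 0.0035)
T = 8.6957 s

8.6957


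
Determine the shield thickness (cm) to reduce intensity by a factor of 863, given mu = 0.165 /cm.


x = ln(factor) / mu
x = ln(863) / 0.165
x = 40.972 cm

40.972


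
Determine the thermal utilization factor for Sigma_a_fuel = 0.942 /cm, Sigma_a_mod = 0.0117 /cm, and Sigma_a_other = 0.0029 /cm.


f = Sigma_a_fuel / (Sigma_a_fuel + Sigma_a_mod + Sigma_a_other)
f = 0.942 / (0.942 + 0.0117 + 0.0029)
f = 0.98474

0.98474


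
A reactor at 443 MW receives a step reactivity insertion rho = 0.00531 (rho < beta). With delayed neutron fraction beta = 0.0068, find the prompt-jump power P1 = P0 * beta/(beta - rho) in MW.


P1/P0 = beta / (beta - rho)
P1/P0 = 0.0068 / (0.0068 - 0.00531) = 4.563758
P1 = 443 * 4.563758 = 2021.7 MW

2021.7


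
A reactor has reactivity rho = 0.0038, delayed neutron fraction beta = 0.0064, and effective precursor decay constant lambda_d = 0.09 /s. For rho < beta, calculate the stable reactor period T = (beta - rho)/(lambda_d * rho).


T = (beta - rho) / (lambda_d * rho)
T = (0.0064 - 0.0038) / (0.09 * 0.0038)
T = 7.6023 s

7.6023


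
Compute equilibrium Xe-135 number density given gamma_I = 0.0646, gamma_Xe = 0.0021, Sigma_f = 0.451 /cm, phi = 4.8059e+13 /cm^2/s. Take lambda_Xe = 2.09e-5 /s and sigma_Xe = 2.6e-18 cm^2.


Xe_eq = (gamma_I + gamma_Xe) * Sigma_f * phi / (lambda_Xe + sigma_Xe * phi)
Numerator = (0.0646 + 0.0021) * 0.451 * 4.8059e+13 = 1.445696e+12
Denominator = 2.09e-5 + 2.6e-18 * 4.8059e+13 = 1.458534e-04
Xe_eq = 1.445696e+12 / 1.458534e-04 = 9.9120e+15 /cm^3

9.9120e+15


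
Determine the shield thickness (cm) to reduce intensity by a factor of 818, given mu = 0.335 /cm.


x = ln(factor) / mu
x = ln(818) / 0.335
x = 20.020 cm

20.020


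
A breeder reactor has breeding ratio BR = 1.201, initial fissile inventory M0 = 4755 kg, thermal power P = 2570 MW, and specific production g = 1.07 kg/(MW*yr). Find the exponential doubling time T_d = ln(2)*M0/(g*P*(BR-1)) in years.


Breeding gain G = BR - 1 = 1.201 - 1 = 0.201
Fissile production rate = g * P * G = 1.07 * 2570 * 0.201 = 552.7299 kg/yr
T_d = ln(2) * M0 / (g * P * G)
T_d = ln(2) * 4755 / 552.7299 = 5.9630 yr

5.9630


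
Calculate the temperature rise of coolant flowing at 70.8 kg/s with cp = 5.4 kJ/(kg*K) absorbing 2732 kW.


dT = Q / (m_dot * cp)
dT = 2732 / (70.8 * 5.4)
dT = 7.1458 C

7.1458


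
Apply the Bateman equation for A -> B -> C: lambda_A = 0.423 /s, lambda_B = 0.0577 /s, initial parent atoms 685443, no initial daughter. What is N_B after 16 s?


N_B(t) = lambda_A * N_A0 / (lambda_B - lambda_A) * [exp(-lambda_A*t) - exp(-lambda_B*t)]
exp(-0.423*16) = 0.001149992; exp(-0.0577*16) = 0.3972458
N_B = 0.423 * 685443 / (0.0577 - 0.423) * (0.001149992 - 0.3972458)
N_B = 314385

314385


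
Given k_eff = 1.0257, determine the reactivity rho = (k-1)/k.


rho = (k_eff - 1) / k_eff
rho = (1.0257 - 1) / 1.0257
rho = 0.025056

0.025056


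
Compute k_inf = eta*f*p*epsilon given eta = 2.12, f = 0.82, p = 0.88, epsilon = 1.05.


k_inf = eta * f * p * epsilon
k_inf = 2.12 * 0.82 * 0.88 * 1.05
k_inf = 1.6063

1.6063


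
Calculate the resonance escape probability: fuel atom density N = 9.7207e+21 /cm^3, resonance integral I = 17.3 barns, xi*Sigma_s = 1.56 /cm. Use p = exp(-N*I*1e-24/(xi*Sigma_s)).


p = exp(-N * I * 1e-24 / (xi*Sigma_s))
p = exp(-9.7207e+21 * 17.3 * 1e-24 / 1.56)
p = 0.89781

0.89781


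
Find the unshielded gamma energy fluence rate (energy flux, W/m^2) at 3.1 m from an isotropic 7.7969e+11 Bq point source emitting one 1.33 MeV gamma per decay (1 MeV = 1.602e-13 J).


psi = A * E * 1.602e-13 / (4*pi*r^2)
psi = 7.7969e+11 * 1.33 * 1.602e-13 / (4*pi*3.1^2)
psi = 0.0013756 W/m^2

0.0013756


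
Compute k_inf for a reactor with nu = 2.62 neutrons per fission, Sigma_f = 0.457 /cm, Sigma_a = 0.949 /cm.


k_inf = nu * Sigma_f / Sigma_a
k_inf = 2.62 * 0.457 / 0.949
k_inf = 1.2617

1.2617


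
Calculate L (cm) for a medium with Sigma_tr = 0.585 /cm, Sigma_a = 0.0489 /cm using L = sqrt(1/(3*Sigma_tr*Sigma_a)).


D = 1 / (3 * Sigma_tr) = 1 / (3 * 0.585) = 0.5698006 cm
L = sqrt(D / Sigma_a)
L = sqrt(0.5698006 / 0.0489)
L = 3.4136 cm

3.4136


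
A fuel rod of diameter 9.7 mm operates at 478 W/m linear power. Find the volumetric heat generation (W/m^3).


r = D / 2 / 1000 = 9.7 / 2 / 1000 = 0.00485 m
q''' = q' / (pi * r^2)
q''' = 478 / (pi * 0.00485^2)
q''' = 6.4684e+06 W/m^3

6.4684e+06


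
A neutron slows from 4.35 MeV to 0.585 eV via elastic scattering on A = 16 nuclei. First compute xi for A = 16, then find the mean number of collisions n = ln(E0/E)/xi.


xi = 1 + (A-1)^2/(2A)*ln((A-1)/(A+1)) = 0.1199467 (for A = 16)
n = ln(E0/E) / xi
n = ln(4.35e6 / 0.585) / 0.1199467
n = ln(7.435897e+06) / 0.1199467 = 131.91

131.91


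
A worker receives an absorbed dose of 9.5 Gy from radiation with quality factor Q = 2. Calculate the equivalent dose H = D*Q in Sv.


H = D * Q
H = 9.5 * 2
H = 19.000 Sv

19.000


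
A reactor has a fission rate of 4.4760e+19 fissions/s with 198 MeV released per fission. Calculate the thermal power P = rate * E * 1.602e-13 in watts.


P = fission_rate * E_MeV * 1.602e-13
P = 4.4760e+19 * 198 * 1.602e-13
P = 1.4198e+09 W

1.4198e+09


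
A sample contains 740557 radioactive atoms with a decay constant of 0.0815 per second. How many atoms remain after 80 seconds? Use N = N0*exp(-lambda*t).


N = N0 * exp(-lambda * t)
N = 740557 * exp(-0.0815 * 80)
N = 1091.3

1091.3


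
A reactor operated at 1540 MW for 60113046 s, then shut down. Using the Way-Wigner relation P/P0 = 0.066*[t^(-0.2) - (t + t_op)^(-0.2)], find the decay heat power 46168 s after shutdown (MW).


P/P0 = 0.066 * [t^(-0.2) - (t + t_op)^(-0.2)]
P/P0 = 0.066 * [46168^(-0.2) - (46168 + 60113046)^(-0.2)]
P/P0 = 0.066 * [0.1167164 - 0.02780607] = 0.005868082
P = 1540 * 0.005868082 = 9.0368 MW

9.0368


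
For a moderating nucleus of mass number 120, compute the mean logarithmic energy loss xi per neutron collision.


xi = 1 + (A-1)^2/(2A) * ln((A-1)/(A+1))
xi = 1 + (120-1)^2/(2*120) * ln((120-1)/(120 +1))
xi = 0.016574

0.016574


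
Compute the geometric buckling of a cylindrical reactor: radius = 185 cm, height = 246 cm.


B^2 = (2.405/R)^2 + (pi/H)^2
B^2 = (2.405/185)^2 + (pi/246)^2
B^2 = 3.3209e-04 /cm^2

3.3209e-04


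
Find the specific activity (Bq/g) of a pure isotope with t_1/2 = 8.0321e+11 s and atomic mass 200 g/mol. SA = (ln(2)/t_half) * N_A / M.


lambda = ln(2) / t_half = ln(2) / 8.0321e+11 = 8.629713e-13 /s
SA = lambda * N_A / M
SA = 8.629713e-13 * 6.022e23 / 200
SA = 2.5984e+09 Bq/g

2.5984e+09


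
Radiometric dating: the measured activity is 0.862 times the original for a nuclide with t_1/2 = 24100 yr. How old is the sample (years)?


lambda = ln(2) / t_half = ln(2) / 24100 = 2.876129e-05 /yr
t = -ln(A/A0) / lambda
t = -ln(0.862) / 2.876129e-05
t = 5163.2 yr

5163.2


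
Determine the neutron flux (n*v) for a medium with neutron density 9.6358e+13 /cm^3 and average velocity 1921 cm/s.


phi = n * v
phi = 9.6358e+13 * 1921
phi = 1.8510e+17 /cm^2/s

1.8510e+17


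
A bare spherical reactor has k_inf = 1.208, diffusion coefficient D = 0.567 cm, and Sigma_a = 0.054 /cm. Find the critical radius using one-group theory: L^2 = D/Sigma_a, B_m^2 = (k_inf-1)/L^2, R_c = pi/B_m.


L^2 = D / Sigma_a = 0.567 / 0.054 = 10.50000 cm^2
B_m^2 = (k_inf - 1) / L^2 = (1.208 - 1) / 10.50000 = 0.01980952 /cm^2
For a bare sphere: B_g = pi/R, so R_c = pi / sqrt(B_m^2)
R_c = pi / sqrt(0.01980952) = 22.321 cm

22.321


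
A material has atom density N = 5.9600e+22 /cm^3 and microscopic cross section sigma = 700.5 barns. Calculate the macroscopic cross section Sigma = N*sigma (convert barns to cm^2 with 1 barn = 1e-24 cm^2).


Sigma = N * sigma_barns * 1e-24
Sigma = 5.9600e+22 * 700.5 * 1e-24
Sigma = 41.750 /cm

41.750


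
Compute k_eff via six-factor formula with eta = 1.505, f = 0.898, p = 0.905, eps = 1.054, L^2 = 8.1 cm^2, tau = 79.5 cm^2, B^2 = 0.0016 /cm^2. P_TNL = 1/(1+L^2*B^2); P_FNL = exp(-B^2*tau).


k_inf = eta*f*p*eps = 1.505*0.898*0.905*1.054 = 1.289146
P_TNL = 1/(1 + L^2*B^2) = 1/(1 + 8.1*0.0016) = 0.9872058
P_FNL = exp(-B^2*tau) = exp(-0.0016*79.5) = 0.8805575
k_eff = k_inf * P_TNL * P_FNL = 1.289146 * 0.9872058 * 0.8805575
k_eff = 1.1206

1.1206


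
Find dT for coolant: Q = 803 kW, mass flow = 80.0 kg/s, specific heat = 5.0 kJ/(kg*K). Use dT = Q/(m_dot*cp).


dT = Q / (m_dot * cp)
dT = 803 / (80.0 * 5.0)
dT = 2.0075 C

2.0075


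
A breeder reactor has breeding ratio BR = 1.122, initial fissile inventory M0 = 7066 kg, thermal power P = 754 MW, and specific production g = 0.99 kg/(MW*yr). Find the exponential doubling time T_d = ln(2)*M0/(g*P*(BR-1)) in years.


Breeding gain G = BR - 1 = 1.122 - 1 = 0.122
Fissile production rate = g * P * G = 0.99 * 754 * 0.122 = 91.06812 kg/yr
T_d = ln(2) * M0 / (g * P * G)
T_d = ln(2) * 7066 / 91.06812 = 53.781 yr

53.781


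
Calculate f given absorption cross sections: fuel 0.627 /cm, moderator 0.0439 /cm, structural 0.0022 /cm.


f = Sigma_a_fuel / (Sigma_a_fuel + Sigma_a_mod + Sigma_a_other)
f = 0.627 / (0.627 + 0.0439 + 0.0022)
f = 0.93151

0.93151


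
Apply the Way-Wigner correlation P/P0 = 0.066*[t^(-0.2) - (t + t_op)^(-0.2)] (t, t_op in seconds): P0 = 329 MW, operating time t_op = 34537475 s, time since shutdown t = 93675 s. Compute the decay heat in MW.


P/P0 = 0.066 * [t^(-0.2) - (t + t_op)^(-0.2)]
P/P0 = 0.066 * [93675^(-0.2) - (93675 + 34537475)^(-0.2)]
P/P0 = 0.066 * [0.1013154 - 0.03105322] = 0.004637304
P = 329 * 0.004637304 = 1.5257 MW

1.5257


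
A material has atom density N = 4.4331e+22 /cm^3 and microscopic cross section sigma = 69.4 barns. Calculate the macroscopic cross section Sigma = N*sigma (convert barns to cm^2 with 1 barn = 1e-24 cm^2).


Sigma = N * sigma_barns * 1e-24
Sigma = 4.4331e+22 * 69.4 * 1e-24
Sigma = 3.0766 /cm

3.0766


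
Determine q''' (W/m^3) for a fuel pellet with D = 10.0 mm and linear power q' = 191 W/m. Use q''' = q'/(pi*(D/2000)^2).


r = D / 2 / 1000 = 10.0 / 2 / 1000 = 0.005 m
q''' = q' / (pi * r^2)
q''' = 191 / (pi * 0.005^2)
q''' = 2.4319e+06 W/m^3

2.4319e+06


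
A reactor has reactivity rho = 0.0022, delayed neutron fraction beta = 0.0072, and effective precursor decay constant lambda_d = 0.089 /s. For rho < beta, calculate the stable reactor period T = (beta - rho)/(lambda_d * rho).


T = (beta - rho) / (lambda_d * rho)
T = (0.0072 - 0.0022) / (0.089 * 0.0022)
T = 25.536 s

25.536


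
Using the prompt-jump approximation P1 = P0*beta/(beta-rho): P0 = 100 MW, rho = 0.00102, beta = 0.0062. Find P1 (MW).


P1/P0 = beta / (beta - rho)
P1/P0 = 0.0062 / (0.0062 - 0.00102) = 1.196911
P1 = 100 * 1.196911 = 119.69 MW

119.69


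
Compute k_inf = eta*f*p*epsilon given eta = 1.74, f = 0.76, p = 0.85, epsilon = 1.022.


k_inf = eta * f * p * epsilon
k_inf = 1.74 * 0.76 * 0.85 * 1.022
k_inf = 1.1488

1.1488


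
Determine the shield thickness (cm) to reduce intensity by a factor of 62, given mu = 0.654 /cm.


x = ln(factor) / mu
x = ln(62) / 0.654
x = 6.3106 cm

6.3106


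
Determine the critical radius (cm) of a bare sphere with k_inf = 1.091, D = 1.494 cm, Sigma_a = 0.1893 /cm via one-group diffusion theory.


L^2 = D / Sigma_a = 1.494 / 0.1893 = 7.892235 cm^2
B_m^2 = (k_inf - 1) / L^2 = (1.091 - 1) / 7.892235 = 0.01153032 /cm^2
For a bare sphere: B_g = pi/R, so R_c = pi / sqrt(B_m^2)
R_c = pi / sqrt(0.01153032) = 29.257 cm

29.257


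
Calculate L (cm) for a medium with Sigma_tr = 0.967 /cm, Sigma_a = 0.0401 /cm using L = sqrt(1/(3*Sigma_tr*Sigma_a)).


D = 1 / (3 * Sigma_tr) = 1 / (3 * 0.967) = 0.3447087 cm
L = sqrt(D / Sigma_a)
L = sqrt(0.3447087 / 0.0401)
L = 2.9319 cm

2.9319


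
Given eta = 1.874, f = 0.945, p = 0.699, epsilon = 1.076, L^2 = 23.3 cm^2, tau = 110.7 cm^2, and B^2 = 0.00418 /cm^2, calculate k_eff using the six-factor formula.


k_inf = eta*f*p*eps = 1.874*0.945*0.699*1.076 = 1.331959
P_TNL = 1/(1 + L^2*B^2) = 1/(1 + 23.3*0.00418) = 0.9112497
P_FNL = exp(-B^2*tau) = exp(-0.00418*110.7) = 0.6295651
k_eff = k_inf * P_TNL * P_FNL = 1.331959 * 0.9112497 * 0.6295651
k_eff = 0.76413

0.76413


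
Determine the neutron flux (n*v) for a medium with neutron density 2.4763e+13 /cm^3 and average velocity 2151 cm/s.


phi = n * v
phi = 2.4763e+13 * 2151
phi = 5.3265e+16 /cm^2/s

5.3265e+16


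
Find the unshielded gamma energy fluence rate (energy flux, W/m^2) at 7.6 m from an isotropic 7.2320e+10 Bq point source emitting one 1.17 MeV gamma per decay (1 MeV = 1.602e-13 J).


psi = A * E * 1.602e-13 / (4*pi*r^2)
psi = 7.2320e+10 * 1.17 * 1.602e-13 / (4*pi*7.6^2)
psi = 1.8675e-05 W/m^2

1.8675e-05


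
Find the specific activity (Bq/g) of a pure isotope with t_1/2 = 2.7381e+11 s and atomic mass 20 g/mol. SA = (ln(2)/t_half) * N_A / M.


lambda = ln(2) / t_half = ln(2) / 2.7381e+11 = 2.531490e-12 /s
SA = lambda * N_A / M
SA = 2.531490e-12 * 6.022e23 / 20
SA = 7.6223e+10 Bq/g

7.6223e+10


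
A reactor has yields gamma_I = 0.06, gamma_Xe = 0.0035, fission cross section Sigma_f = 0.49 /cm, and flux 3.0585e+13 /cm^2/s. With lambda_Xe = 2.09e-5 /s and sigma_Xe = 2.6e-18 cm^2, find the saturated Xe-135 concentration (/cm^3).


Xe_eq = (gamma_I + gamma_Xe) * Sigma_f * phi / (lambda_Xe + sigma_Xe * phi)
Numerator = (0.06 + 0.0035) * 0.49 * 3.0585e+13 = 9.516523e+11
Denominator = 2.09e-5 + 2.6e-18 * 3.0585e+13 = 1.004210e-04
Xe_eq = 9.516523e+11 / 1.004210e-04 = 9.4766e+15 /cm^3

9.4766e+15


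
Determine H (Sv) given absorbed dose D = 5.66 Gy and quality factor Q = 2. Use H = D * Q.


H = D * Q
H = 5.66 * 2
H = 11.320 Sv

11.320


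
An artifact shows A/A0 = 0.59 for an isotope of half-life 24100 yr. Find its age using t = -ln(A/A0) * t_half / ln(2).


lambda = ln(2) / t_half = ln(2) / 24100 = 2.876129e-05 /yr
t = -ln(A/A0) / lambda
t = -ln(0.59) / 2.876129e-05
t = 18345 yr

18345


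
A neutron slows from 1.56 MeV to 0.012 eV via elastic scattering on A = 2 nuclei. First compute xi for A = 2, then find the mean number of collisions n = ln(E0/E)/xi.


xi = 1 + (A-1)^2/(2A)*ln((A-1)/(A+1)) = 0.7253469 (for A = 2)
n = ln(E0/E) / xi
n = ln(1.56e6 / 0.012) / 0.7253469
n = ln(1.300000e+08) / 0.7253469 = 25.757

25.757


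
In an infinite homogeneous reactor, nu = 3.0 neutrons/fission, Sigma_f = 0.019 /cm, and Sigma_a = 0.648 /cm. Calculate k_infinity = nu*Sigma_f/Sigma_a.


k_inf = nu * Sigma_f / Sigma_a
k_inf = 3.0 * 0.019 / 0.648
k_inf = 0.087963

0.087963


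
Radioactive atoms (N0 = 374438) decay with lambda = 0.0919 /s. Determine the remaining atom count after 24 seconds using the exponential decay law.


N = N0 * exp(-lambda * t)
N = 374438 * exp(-0.0919 * 24)
N = 41257

41257


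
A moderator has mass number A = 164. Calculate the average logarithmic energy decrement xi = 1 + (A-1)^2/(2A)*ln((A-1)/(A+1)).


xi = 1 + (A-1)^2/(2A) * ln((A-1)/(A+1))
xi = 1 + (164-1)^2/(2*164) * ln((164-1)/(164 +1))
xi = 0.012146

0.012146


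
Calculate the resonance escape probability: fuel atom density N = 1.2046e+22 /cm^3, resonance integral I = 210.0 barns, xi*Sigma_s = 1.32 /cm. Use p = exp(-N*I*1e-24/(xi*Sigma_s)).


p = exp(-N * I * 1e-24 / (xi*Sigma_s))
p = exp(-1.2046e+22 * 210.0 * 1e-24 / 1.32)
p = 0.14713

0.14713


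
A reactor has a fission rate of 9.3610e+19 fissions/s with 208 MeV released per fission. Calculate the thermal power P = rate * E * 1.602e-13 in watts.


P = fission_rate * E_MeV * 1.602e-13
P = 9.3610e+19 * 208 * 1.602e-13
P = 3.1192e+09 W

3.1192e+09


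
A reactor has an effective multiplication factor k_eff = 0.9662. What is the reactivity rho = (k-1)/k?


rho = (k_eff - 1) / k_eff
rho = (0.9662 - 1) / 0.9662
rho = -0.034982

-0.034982


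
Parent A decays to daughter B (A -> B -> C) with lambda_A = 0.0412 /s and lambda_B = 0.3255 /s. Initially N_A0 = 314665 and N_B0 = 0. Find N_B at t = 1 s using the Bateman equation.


N_B(t) = lambda_A * N_A0 / (lambda_B - lambda_A) * [exp(-lambda_A*t) - exp(-lambda_B*t)]
exp(-0.0412*1) = 0.9596372; exp(-0.3255*1) = 0.7221662
N_B = 0.0412 * 314665 / (0.3255 - 0.0412) * (0.9596372 - 0.7221662)
N_B = 10829

10829


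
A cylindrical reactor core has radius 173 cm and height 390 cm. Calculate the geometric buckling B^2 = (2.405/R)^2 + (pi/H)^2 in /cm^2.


B^2 = (2.405/R)^2 + (pi/H)^2
B^2 = (2.405/173)^2 + (pi/390)^2
B^2 = 2.5815e-04 /cm^2

2.5815e-04


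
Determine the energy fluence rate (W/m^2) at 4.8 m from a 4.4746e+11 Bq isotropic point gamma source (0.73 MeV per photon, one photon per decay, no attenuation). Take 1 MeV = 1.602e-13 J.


psi = A * E * 1.602e-13 / (4*pi*r^2)
psi = 4.4746e+11 * 0.73 * 1.602e-13 / (4*pi*4.8^2)
psi = 1.8074e-04 W/m^2

1.8074e-04


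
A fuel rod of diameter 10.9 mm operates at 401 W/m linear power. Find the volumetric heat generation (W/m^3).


r = D / 2 / 1000 = 10.9 / 2 / 1000 = 0.00545 m
q''' = q' / (pi * r^2)
q''' = 401 / (pi * 0.00545^2)
q''' = 4.2974e+06 W/m^3

4.2974e+06


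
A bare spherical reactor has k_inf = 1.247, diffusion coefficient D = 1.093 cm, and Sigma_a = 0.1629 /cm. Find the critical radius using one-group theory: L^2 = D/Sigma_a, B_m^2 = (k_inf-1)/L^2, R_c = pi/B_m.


L^2 = D / Sigma_a = 1.093 / 0.1629 = 6.709638 cm^2
B_m^2 = (k_inf - 1) / L^2 = (1.247 - 1) / 6.709638 = 0.03681272 /cm^2
For a bare sphere: B_g = pi/R, so R_c = pi / sqrt(B_m^2)
R_c = pi / sqrt(0.03681272) = 16.374 cm

16.374


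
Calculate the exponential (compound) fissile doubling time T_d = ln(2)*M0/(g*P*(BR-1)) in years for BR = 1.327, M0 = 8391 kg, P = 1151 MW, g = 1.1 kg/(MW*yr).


Breeding gain G = BR - 1 = 1.327 - 1 = 0.327
Fissile production rate = g * P * G = 1.1 * 1151 * 0.327 = 414.0147 kg/yr
T_d = ln(2) * M0 / (g * P * G)
T_d = ln(2) * 8391 / 414.0147 = 14.048 yr

14.048


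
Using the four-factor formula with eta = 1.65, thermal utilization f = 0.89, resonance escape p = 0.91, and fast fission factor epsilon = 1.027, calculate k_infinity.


k_inf = eta * f * p * epsilon
k_inf = 1.65 * 0.89 * 0.91 * 1.027
k_inf = 1.3724

1.3724


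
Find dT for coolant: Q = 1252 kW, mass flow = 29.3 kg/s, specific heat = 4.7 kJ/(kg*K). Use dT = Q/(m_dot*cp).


dT = Q / (m_dot * cp)
dT = 1252 / (29.3 * 4.7)
dT = 9.0916 C

9.0916


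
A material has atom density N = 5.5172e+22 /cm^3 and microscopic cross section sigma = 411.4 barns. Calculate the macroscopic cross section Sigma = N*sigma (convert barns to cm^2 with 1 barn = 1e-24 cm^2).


Sigma = N * sigma_barns * 1e-24
Sigma = 5.5172e+22 * 411.4 * 1e-24
Sigma = 22.698 /cm

22.698


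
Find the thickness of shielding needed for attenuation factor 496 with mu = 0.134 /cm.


x = ln(factor) / mu
x = ln(496) / 0.134
x = 46.318 cm

46.318


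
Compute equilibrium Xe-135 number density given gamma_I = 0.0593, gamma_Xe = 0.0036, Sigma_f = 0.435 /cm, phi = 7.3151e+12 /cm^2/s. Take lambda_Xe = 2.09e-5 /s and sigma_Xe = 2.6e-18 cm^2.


Xe_eq = (gamma_I + gamma_Xe) * Sigma_f * phi / (lambda_Xe + sigma_Xe * phi)
Numerator = (0.0593 + 0.0036) * 0.435 * 7.3151e+12 = 2.001521e+11
Denominator = 2.09e-5 + 2.6e-18 * 7.3151e+12 = 3.991926e-05
Xe_eq = 2.001521e+11 / 3.991926e-05 = 5.0139e+15 /cm^3

5.0139e+15


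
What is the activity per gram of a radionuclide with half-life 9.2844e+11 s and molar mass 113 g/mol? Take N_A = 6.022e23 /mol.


lambda = ln(2) / t_half = ln(2) / 9.2844e+11 = 7.465719e-13 /s
SA = lambda * N_A / M
SA = 7.465719e-13 * 6.022e23 / 113
SA = 3.9786e+09 Bq/g

3.9786e+09


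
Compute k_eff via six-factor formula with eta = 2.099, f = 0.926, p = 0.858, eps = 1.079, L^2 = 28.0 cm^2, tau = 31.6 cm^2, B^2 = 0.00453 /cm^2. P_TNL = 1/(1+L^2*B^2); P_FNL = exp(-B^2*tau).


k_inf = eta*f*p*eps = 2.099*0.926*0.858*1.079 = 1.799418
P_TNL = 1/(1 + L^2*B^2) = 1/(1 + 28.0*0.00453) = 0.8874374
P_FNL = exp(-B^2*tau) = exp(-0.00453*31.6) = 0.8666258
k_eff = k_inf * P_TNL * P_FNL = 1.799418 * 0.8874374 * 0.8666258
k_eff = 1.3839

1.3839


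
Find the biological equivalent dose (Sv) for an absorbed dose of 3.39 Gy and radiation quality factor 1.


H = D * Q
H = 3.39 * 1
H = 3.3900 Sv

3.3900


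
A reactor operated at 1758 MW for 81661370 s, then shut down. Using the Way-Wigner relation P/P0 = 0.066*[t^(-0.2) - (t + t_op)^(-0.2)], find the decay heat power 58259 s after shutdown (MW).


P/P0 = 0.066 * [t^(-0.2) - (t + t_op)^(-0.2)]
P/P0 = 0.066 * [58259^(-0.2) - (58259 + 81661370)^(-0.2)]
P/P0 = 0.066 * [0.1114108 - 0.02615380] = 0.005626962
P = 1758 * 0.005626962 = 9.8922 MW

9.8922


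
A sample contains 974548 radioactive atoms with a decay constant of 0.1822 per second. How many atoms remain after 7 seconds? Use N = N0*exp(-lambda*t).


N = N0 * exp(-lambda * t)
N = 974548 * exp(-0.1822 * 7)
N = 272210

272210


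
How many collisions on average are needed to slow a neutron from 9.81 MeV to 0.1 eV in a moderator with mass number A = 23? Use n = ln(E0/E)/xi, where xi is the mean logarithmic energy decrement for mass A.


xi = 1 + (A-1)^2/(2A)*ln((A-1)/(A+1)) = 0.08448899 (for A = 23)
n = ln(E0/E) / xi
n = ln(9.81e6 / 0.1) / 0.08448899
n = ln(9.810000e+07) / 0.08448899 = 217.80

217.80


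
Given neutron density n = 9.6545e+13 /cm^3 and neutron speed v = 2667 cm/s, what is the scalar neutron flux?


phi = n * v
phi = 9.6545e+13 * 2667
phi = 2.5749e+17 /cm^2/s

2.5749e+17


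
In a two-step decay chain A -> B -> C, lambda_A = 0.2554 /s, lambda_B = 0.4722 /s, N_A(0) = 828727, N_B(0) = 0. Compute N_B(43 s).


N_B(t) = lambda_A * N_A0 / (lambda_B - lambda_A) * [exp(-lambda_A*t) - exp(-lambda_B*t)]
exp(-0.2554*43) = 1.700165e-05; exp(-0.4722*43) = 1.519932e-09
N_B = 0.2554 * 828727 / (0.4722 - 0.2554) * (1.700165e-05 - 1.519932e-09)
N_B = 16.597

16.597


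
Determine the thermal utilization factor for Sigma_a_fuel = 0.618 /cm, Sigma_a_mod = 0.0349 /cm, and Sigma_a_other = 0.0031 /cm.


f = Sigma_a_fuel / (Sigma_a_fuel + Sigma_a_mod + Sigma_a_other)
f = 0.618 / (0.618 + 0.0349 + 0.0031)
f = 0.94207

0.94207


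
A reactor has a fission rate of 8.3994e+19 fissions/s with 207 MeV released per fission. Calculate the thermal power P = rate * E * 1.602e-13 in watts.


P = fission_rate * E_MeV * 1.602e-13
P = 8.3994e+19 * 207 * 1.602e-13
P = 2.7854e+09 W

2.7854e+09


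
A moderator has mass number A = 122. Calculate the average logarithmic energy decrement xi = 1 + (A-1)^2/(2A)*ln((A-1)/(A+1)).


xi = 1 + (A-1)^2/(2A) * ln((A-1)/(A+1))
xi = 1 + (122-1)^2/(2*122) * ln((122-1)/(122 +1))
xi = 0.016304

0.016304


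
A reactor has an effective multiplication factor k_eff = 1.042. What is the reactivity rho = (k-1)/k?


rho = (k_eff - 1) / k_eff
rho = (1.042 - 1) / 1.042
rho = 0.040307

0.040307


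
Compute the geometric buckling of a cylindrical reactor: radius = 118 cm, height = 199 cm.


B^2 = (2.405/R)^2 + (pi/H)^2
B^2 = (2.405/118)^2 + (pi/199)^2
B^2 = 6.6463e-04 /cm^2

6.6463e-04


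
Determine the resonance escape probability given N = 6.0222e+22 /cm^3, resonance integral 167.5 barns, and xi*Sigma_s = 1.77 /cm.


p = exp(-N * I * 1e-24 / (xi*Sigma_s))
p = exp(-6.0222e+22 * 167.5 * 1e-24 / 1.77)
p = 0.0033494

0.0033494


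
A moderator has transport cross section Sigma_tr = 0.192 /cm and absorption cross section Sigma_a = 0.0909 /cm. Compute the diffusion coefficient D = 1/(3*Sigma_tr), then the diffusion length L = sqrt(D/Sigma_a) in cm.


D = 1 / (3 * Sigma_tr) = 1 / (3 * 0.192) = 1.736111 cm
L = sqrt(D / Sigma_a)
L = sqrt(1.736111 / 0.0909)
L = 4.3703 cm

4.3703


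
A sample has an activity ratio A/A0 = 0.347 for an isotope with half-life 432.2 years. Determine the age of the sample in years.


lambda = ln(2) / t_half = ln(2) / 432.2 = 0.001603765 /yr
t = -ln(A/A0) / lambda
t = -ln(0.347) / 0.001603765
t = 659.97 yr

659.97


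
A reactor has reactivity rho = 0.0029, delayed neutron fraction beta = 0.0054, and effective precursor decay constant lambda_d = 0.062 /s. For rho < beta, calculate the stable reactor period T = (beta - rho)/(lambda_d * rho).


T = (beta - rho) / (lambda_d * rho)
T = (0.0054 - 0.0029) / (0.062 * 0.0029)
T = 13.904 s

13.904


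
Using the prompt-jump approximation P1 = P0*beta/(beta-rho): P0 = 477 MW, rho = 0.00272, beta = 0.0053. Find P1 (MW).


P1/P0 = beta / (beta - rho)
P1/P0 = 0.0053 / (0.0053 - 0.00272) = 2.054264
P1 = 477 * 2.054264 = 979.88 MW

979.88


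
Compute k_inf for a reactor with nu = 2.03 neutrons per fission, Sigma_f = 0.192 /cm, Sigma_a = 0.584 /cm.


k_inf = nu * Sigma_f / Sigma_a
k_inf = 2.03 * 0.192 / 0.584
k_inf = 0.66740

0.66740


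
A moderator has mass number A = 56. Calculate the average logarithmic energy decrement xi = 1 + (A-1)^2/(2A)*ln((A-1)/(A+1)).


xi = 1 + (A-1)^2/(2A) * ln((A-1)/(A+1))
xi = 1 + (56-1)^2/(2*56) * ln((56-1)/(56 +1))
xi = 0.035293

0.035293


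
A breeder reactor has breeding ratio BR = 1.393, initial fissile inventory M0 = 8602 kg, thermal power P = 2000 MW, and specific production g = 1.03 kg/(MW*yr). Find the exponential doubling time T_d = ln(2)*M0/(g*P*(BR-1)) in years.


Breeding gain G = BR - 1 = 1.393 - 1 = 0.393
Fissile production rate = g * P * G = 1.03 * 2000 * 0.393 = 809.58 kg/yr
T_d = ln(2) * M0 / (g * P * G)
T_d = ln(2) * 8602 / 809.58 = 7.3649 yr

7.3649


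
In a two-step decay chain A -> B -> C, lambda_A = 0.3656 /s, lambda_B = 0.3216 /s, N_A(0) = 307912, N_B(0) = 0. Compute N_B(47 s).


N_B(t) = lambda_A * N_A0 / (lambda_B - lambda_A) * [exp(-lambda_A*t) - exp(-lambda_B*t)]
exp(-0.3656*47) = 3.446919e-08; exp(-0.3216*47) = 2.726164e-07
N_B = 0.3656 * 307912 / (0.3216 - 0.3656) * (3.446919e-08 - 2.726164e-07)
N_B = 0.60929

0.60929


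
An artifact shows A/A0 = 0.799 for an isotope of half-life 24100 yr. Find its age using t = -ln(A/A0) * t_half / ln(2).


lambda = ln(2) / t_half = ln(2) / 24100 = 2.876129e-05 /yr
t = -ln(A/A0) / lambda
t = -ln(0.799) / 2.876129e-05
t = 7802.0 yr

7802.0


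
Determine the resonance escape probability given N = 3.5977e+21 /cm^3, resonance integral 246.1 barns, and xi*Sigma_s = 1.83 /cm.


p = exp(-N * I * 1e-24 / (xi*Sigma_s))
p = exp(-3.5977e+21 * 246.1 * 1e-24 / 1.83)
p = 0.61642

0.61642


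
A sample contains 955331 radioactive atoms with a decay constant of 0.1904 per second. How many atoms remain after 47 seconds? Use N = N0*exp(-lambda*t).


N = N0 * exp(-lambda * t)
N = 955331 * exp(-0.1904 * 47)
N = 124.09

124.09


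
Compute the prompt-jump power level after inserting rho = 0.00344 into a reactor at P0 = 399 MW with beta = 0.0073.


P1/P0 = beta / (beta - rho)
P1/P0 = 0.0073 / (0.0073 - 0.00344) = 1.891192
P1 = 399 * 1.891192 = 754.59 MW

754.59


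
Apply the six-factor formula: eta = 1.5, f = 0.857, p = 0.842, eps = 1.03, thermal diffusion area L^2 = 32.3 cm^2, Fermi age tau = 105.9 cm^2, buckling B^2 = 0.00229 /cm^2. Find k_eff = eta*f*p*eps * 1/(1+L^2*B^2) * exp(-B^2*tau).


k_inf = eta*f*p*eps = 1.5*0.857*0.842*1.03 = 1.114863
P_TNL = 1/(1 + L^2*B^2) = 1/(1 + 32.3*0.00229) = 0.9311273
P_FNL = exp(-B^2*tau) = exp(-0.00229*105.9) = 0.7846551
k_eff = k_inf * P_TNL * P_FNL = 1.114863 * 0.9311273 * 0.7846551
k_eff = 0.81453

0.81453


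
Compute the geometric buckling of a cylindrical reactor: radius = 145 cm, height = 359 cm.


B^2 = (2.405/R)^2 + (pi/H)^2
B^2 = (2.405/145)^2 + (pi/359)^2
B^2 = 3.5168e-04 /cm^2

3.5168e-04


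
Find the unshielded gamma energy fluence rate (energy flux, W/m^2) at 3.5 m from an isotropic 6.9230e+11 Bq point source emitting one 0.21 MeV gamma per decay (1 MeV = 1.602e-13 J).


psi = A * E * 1.602e-13 / (4*pi*r^2)
psi = 6.9230e+11 * 0.21 * 1.602e-13 / (4*pi*3.5^2)
psi = 1.5130e-04 W/m^2

1.5130e-04


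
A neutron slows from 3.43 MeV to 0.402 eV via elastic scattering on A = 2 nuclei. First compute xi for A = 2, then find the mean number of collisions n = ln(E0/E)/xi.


xi = 1 + (A-1)^2/(2A)*ln((A-1)/(A+1)) = 0.7253469 (for A = 2)
n = ln(E0/E) / xi
n = ln(3.43e6 / 0.402) / 0.7253469
n = ln(8.532338e+06) / 0.7253469 = 22.002

22.002


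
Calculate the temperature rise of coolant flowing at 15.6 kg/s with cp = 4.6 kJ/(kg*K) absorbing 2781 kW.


dT = Q / (m_dot * cp)
dT = 2781 / (15.6 * 4.6)
dT = 38.754 C

38.754


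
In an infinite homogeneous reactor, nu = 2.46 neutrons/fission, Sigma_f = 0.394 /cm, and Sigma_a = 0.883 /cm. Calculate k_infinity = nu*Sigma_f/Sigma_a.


k_inf = nu * Sigma_f / Sigma_a
k_inf = 2.46 * 0.394 / 0.883
k_inf = 1.0977

1.0977


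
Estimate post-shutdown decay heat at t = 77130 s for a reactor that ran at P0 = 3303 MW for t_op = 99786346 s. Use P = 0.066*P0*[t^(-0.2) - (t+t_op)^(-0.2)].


P/P0 = 0.066 * [t^(-0.2) - (t + t_op)^(-0.2)]
P/P0 = 0.066 * [77130^(-0.2) - (77130 + 99786346)^(-0.2)]
P/P0 = 0.066 * [0.1053308 - 0.02512573] = 0.005293535
P = 3303 * 0.005293535 = 17.485 MW

17.485


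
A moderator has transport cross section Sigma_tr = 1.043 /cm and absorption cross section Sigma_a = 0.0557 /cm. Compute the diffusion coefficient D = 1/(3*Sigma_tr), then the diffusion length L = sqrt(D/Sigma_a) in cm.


D = 1 / (3 * Sigma_tr) = 1 / (3 * 1.043) = 0.3195909 cm
L = sqrt(D / Sigma_a)
L = sqrt(0.3195909 / 0.0557)
L = 2.3954 cm

2.3954


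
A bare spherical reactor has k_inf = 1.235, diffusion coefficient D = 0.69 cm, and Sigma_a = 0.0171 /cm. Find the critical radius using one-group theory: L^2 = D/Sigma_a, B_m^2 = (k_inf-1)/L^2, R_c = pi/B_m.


L^2 = D / Sigma_a = 0.69 / 0.0171 = 40.35088 cm^2
B_m^2 = (k_inf - 1) / L^2 = (1.235 - 1) / 40.35088 = 0.005823913 /cm^2
For a bare sphere: B_g = pi/R, so R_c = pi / sqrt(B_m^2)
R_c = pi / sqrt(0.005823913) = 41.166 cm

41.166


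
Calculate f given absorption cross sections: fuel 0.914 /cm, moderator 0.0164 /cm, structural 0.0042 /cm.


f = Sigma_a_fuel / (Sigma_a_fuel + Sigma_a_mod + Sigma_a_other)
f = 0.914 / (0.914 + 0.0164 + 0.0042)
f = 0.97796

0.97796


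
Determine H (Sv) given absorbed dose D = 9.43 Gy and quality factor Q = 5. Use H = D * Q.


H = D * Q
H = 9.43 * 5
H = 47.150 Sv

47.150


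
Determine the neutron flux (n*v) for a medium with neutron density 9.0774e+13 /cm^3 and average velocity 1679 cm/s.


phi = n * v
phi = 9.0774e+13 * 1679
phi = 1.5241e+17 /cm^2/s

1.5241e+17


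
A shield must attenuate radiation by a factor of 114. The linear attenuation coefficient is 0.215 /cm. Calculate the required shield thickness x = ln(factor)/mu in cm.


x = ln(factor) / mu
x = ln(114) / 0.215
x = 22.029 cm

22.029


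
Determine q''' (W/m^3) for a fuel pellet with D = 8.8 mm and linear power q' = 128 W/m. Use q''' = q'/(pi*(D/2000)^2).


r = D / 2 / 1000 = 8.8 / 2 / 1000 = 0.0044 m
q''' = q' / (pi * r^2)
q''' = 128 / (pi * 0.0044^2)
q''' = 2.1045e+06 W/m^3

2.1045e+06


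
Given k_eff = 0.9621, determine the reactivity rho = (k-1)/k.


rho = (k_eff - 1) / k_eff
rho = (0.9621 - 1) / 0.9621
rho = -0.039393

-0.039393


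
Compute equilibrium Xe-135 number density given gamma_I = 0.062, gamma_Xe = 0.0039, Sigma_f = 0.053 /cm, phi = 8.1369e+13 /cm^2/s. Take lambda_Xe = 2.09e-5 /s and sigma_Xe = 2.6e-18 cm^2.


Xe_eq = (gamma_I + gamma_Xe) * Sigma_f * phi / (lambda_Xe + sigma_Xe * phi)
Numerator = (0.062 + 0.0039) * 0.053 * 8.1369e+13 = 2.841975e+11
Denominator = 2.09e-5 + 2.6e-18 * 8.1369e+13 = 2.324594e-04
Xe_eq = 2.841975e+11 / 2.324594e-04 = 1.2226e+15 /cm^3

1.2226e+15


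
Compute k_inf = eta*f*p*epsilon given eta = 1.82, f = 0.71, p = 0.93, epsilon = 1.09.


k_inf = eta * f * p * epsilon
k_inf = 1.82 * 0.71 * 0.93 * 1.09
k_inf = 1.3099

1.3099


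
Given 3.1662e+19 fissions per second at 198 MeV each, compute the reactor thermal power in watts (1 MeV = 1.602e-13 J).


P = fission_rate * E_MeV * 1.602e-13
P = 3.1662e+19 * 198 * 1.602e-13
P = 1.0043e+09 W

1.0043e+09


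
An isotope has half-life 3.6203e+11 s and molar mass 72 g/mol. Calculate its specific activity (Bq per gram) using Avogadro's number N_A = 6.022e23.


lambda = ln(2) / t_half = ln(2) / 3.6203e+11 = 1.914613e-12 /s
SA = lambda * N_A / M
SA = 1.914613e-12 * 6.022e23 / 72
SA = 1.6014e+10 Bq/g

1.6014e+10


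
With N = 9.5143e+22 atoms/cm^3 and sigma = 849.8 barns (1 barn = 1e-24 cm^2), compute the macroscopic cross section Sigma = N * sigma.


Sigma = N * sigma_barns * 1e-24
Sigma = 9.5143e+22 * 849.8 * 1e-24
Sigma = 80.853 /cm

80.853


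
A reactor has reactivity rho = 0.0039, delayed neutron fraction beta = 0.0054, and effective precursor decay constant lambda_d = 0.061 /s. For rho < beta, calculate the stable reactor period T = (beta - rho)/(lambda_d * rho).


T = (beta - rho) / (lambda_d * rho)
T = (0.0054 - 0.0039) / (0.061 * 0.0039)
T = 6.3052 s

6.3052


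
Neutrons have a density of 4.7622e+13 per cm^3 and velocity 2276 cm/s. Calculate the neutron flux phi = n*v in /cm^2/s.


phi = n * v
phi = 4.7622e+13 * 2276
phi = 1.0839e+17 /cm^2/s

1.0839e+17


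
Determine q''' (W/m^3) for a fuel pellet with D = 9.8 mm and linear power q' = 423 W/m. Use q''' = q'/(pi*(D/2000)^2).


r = D / 2 / 1000 = 9.8 / 2 / 1000 = 0.0049 m
q''' = q' / (pi * r^2)
q''' = 423 / (pi * 0.0049^2)
q''' = 5.6079e+06 W/m^3

5.6079e+06


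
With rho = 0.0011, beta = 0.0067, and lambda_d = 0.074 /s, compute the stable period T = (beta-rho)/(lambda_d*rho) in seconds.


T = (beta - rho) / (lambda_d * rho)
T = (0.0067 - 0.0011) / (0.074 * 0.0011)
T = 68.796 s

68.796


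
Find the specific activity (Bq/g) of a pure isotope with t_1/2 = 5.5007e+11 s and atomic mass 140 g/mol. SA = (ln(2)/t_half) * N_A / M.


lambda = ln(2) / t_half = ln(2) / 5.5007e+11 = 1.260107e-12 /s
SA = lambda * N_A / M
SA = 1.260107e-12 * 6.022e23 / 140
SA = 5.4203e+09 Bq/g

5.4203e+09


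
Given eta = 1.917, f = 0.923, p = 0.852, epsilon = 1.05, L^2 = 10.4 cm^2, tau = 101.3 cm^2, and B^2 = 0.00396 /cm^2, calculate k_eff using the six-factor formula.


k_inf = eta*f*p*eps = 1.917*0.923*0.852*1.05 = 1.582897
P_TNL = 1/(1 + L^2*B^2) = 1/(1 + 10.4*0.00396) = 0.9604450
P_FNL = exp(-B^2*tau) = exp(-0.00396*101.3) = 0.6695510
k_eff = k_inf * P_TNL * P_FNL = 1.582897 * 0.9604450 * 0.6695510
k_eff = 1.0179

1.0179


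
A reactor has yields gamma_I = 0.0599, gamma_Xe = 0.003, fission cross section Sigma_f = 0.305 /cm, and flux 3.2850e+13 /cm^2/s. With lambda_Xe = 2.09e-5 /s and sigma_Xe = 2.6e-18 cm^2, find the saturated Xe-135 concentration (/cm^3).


Xe_eq = (gamma_I + gamma_Xe) * Sigma_f * phi / (lambda_Xe + sigma_Xe * phi)
Numerator = (0.0599 + 0.003) * 0.305 * 3.2850e+13 = 6.302108e+11
Denominator = 2.09e-5 + 2.6e-18 * 3.2850e+13 = 1.063100e-04
Xe_eq = 6.302108e+11 / 1.063100e-04 = 5.9280e+15 /cm^3

5.9280e+15


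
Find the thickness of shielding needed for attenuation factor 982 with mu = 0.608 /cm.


x = ln(factor) / mu
x = ln(982) / 0.608
x = 11.332 cm

11.332


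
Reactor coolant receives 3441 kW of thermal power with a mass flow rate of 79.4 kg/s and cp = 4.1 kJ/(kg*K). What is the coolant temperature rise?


dT = Q / (m_dot * cp)
dT = 3441 / (79.4 * 4.1)
dT = 10.570 C

10.570


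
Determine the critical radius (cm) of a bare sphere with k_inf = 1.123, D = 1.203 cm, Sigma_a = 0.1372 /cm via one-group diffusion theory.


L^2 = D / Sigma_a = 1.203 / 0.1372 = 8.768222 cm^2
B_m^2 = (k_inf - 1) / L^2 = (1.123 - 1) / 8.768222 = 0.01402793 /cm^2
For a bare sphere: B_g = pi/R, so R_c = pi / sqrt(B_m^2)
R_c = pi / sqrt(0.01402793) = 26.525 cm

26.525


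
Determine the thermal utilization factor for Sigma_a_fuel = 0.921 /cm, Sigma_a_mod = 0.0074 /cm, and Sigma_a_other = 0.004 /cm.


f = Sigma_a_fuel / (Sigma_a_fuel + Sigma_a_mod + Sigma_a_other)
f = 0.921 / (0.921 + 0.0074 + 0.004)
f = 0.98777

0.98777


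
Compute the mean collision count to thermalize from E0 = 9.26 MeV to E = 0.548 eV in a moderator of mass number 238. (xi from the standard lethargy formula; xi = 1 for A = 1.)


xi = 1 + (A-1)^2/(2A)*ln((A-1)/(A+1)) = 0.008379872 (for A = 238)
n = ln(E0/E) / xi
n = ln(9.26e6 / 0.548) / 0.008379872
n = ln(1.689781e+07) / 0.008379872 = 1986.0

1986.0


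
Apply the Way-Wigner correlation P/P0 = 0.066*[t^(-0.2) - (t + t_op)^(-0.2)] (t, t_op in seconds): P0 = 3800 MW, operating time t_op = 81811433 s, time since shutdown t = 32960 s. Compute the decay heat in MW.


P/P0 = 0.066 * [t^(-0.2) - (t + t_op)^(-0.2)]
P/P0 = 0.066 * [32960^(-0.2) - (32960 + 81811433)^(-0.2)]
P/P0 = 0.066 * [0.1248540 - 0.02614582] = 0.006514740
P = 3800 * 0.006514740 = 24.756 MW

24.756


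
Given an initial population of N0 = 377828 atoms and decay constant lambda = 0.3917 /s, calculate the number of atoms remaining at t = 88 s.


N = N0 * exp(-lambda * t)
N = 377828 * exp(-0.3917 * 88)
N = 4.0489e-10

4.0489e-10


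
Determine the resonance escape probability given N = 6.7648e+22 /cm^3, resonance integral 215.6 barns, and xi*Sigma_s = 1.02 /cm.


p = exp(-N * I * 1e-24 / (xi*Sigma_s))
p = exp(-6.7648e+22 * 215.6 * 1e-24 / 1.02)
p = 6.1667e-07

6.1667e-07


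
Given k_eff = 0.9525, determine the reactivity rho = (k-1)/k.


rho = (k_eff - 1) / k_eff
rho = (0.9525 - 1) / 0.9525
rho = -0.049869

-0.049869


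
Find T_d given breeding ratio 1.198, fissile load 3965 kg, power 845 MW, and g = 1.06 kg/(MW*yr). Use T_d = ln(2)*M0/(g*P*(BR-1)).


Breeding gain G = BR - 1 = 1.198 - 1 = 0.198
Fissile production rate = g * P * G = 1.06 * 845 * 0.198 = 177.3486 kg/yr
T_d = ln(2) * M0 / (g * P * G)
T_d = ln(2) * 3965 / 177.3486 = 15.497 yr

15.497


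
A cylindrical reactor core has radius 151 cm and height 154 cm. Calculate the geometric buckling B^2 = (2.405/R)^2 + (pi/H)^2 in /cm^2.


B^2 = (2.405/R)^2 + (pi/H)^2
B^2 = (2.405/151)^2 + (pi/154)^2
B^2 = 6.6983e-04 /cm^2

6.6983e-04


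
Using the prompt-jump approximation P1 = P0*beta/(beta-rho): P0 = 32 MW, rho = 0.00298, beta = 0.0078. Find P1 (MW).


P1/P0 = beta / (beta - rho)
P1/P0 = 0.0078 / (0.0078 - 0.00298) = 1.618257
P1 = 32 * 1.618257 = 51.784 MW

51.784


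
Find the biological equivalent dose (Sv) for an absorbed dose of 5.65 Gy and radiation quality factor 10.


H = D * Q
H = 5.65 * 10
H = 56.500 Sv

56.500


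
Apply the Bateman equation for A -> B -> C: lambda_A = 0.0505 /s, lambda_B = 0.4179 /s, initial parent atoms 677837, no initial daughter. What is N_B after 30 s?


N_B(t) = lambda_A * N_A0 / (lambda_B - lambda_A) * [exp(-lambda_A*t) - exp(-lambda_B*t)]
exp(-0.0505*30) = 0.2198082; exp(-0.4179*30) = 3.591287e-06
N_B = 0.0505 * 677837 / (0.4179 - 0.0505) * (0.2198082 - 3.591287e-06)
N_B = 20479

20479


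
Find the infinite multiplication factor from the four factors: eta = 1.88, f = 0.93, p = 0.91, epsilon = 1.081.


k_inf = eta * f * p * epsilon
k_inf = 1.88 * 0.93 * 0.91 * 1.081
k_inf = 1.7199

1.7199


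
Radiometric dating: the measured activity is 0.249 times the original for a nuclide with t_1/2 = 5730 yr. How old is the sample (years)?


lambda = ln(2) / t_half = ln(2) / 5730 = 1.209681e-04 /yr
t = -ln(A/A0) / lambda
t = -ln(0.249) / 1.209681e-04
t = 11493 yr

11493


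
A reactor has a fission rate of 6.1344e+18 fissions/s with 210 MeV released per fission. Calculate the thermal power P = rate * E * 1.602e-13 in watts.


P = fission_rate * E_MeV * 1.602e-13
P = 6.1344e+18 * 210 * 1.602e-13
P = 2.0637e+08 W

2.0637e+08


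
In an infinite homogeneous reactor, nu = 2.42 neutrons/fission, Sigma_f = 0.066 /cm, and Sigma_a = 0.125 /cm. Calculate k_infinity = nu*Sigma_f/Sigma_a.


k_inf = nu * Sigma_f / Sigma_a
k_inf = 2.42 * 0.066 / 0.125
k_inf = 1.2778

1.2778
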